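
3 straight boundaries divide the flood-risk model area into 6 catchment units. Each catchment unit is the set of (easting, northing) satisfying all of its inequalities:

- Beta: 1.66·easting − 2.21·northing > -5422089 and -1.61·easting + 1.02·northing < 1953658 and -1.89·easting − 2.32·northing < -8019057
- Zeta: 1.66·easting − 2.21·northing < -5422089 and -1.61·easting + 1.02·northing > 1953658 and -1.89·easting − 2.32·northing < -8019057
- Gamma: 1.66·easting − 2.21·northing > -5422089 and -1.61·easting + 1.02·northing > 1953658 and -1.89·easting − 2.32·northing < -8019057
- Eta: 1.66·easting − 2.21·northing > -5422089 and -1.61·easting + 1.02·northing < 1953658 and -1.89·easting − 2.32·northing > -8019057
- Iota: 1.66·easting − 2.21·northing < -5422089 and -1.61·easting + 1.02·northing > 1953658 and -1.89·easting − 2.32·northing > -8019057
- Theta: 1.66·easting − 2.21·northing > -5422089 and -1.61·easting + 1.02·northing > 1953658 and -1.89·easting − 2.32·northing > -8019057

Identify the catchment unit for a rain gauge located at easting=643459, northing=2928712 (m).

Eta

1.66·643459 − 2.21·2928712 = -5404311.580, which is > -5422089
-1.61·643459 + 1.02·2928712 = 1951317.250, which is < 1953658
-1.89·643459 − 2.32·2928712 = -8010749.350, which is > -8019057
This sign pattern matches Eta.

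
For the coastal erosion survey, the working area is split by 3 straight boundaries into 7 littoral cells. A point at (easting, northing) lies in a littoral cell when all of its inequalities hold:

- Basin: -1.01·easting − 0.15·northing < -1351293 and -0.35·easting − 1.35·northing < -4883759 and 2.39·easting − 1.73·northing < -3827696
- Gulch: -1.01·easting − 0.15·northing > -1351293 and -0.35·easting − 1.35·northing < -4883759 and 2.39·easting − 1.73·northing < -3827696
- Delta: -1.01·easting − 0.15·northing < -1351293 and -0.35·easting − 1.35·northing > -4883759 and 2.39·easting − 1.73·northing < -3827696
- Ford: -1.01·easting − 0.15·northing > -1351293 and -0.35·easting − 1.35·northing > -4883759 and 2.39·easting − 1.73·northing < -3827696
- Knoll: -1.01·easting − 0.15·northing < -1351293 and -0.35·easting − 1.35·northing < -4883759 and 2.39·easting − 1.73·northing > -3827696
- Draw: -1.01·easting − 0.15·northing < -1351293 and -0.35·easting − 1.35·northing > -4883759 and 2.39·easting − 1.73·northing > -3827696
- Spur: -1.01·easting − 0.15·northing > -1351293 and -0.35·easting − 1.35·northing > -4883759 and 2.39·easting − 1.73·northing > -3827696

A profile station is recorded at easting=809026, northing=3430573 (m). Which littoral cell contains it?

-1.01·809026 − 0.15·3430573 = -1331702.210, which is > -1351293
-0.35·809026 − 1.35·3430573 = -4914432.650, which is < -4883759
2.39·809026 − 1.73·3430573 = -4001319.150, which is < -3827696
This sign pattern matches Gulch.

Gulch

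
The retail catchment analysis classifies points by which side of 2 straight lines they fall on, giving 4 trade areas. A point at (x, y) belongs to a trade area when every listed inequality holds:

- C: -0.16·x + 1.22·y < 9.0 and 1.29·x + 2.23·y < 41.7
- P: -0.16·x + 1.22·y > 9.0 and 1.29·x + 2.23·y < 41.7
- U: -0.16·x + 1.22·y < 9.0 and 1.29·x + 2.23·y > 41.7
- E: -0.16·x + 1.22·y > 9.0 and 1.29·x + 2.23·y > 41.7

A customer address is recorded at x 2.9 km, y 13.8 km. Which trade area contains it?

P

-0.16·2.9 + 1.22·13.8 = 16.372, which is > 9.0
1.29·2.9 + 2.23·13.8 = 34.515, which is < 41.7
This sign pattern matches P.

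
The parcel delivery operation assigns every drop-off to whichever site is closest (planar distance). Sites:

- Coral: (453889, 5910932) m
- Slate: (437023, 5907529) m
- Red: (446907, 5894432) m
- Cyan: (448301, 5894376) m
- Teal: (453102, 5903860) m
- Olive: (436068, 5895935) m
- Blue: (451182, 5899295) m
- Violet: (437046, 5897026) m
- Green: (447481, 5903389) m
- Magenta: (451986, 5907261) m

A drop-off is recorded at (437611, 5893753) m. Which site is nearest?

Olive

Squared distances to each site:
Coral: 560091325.000; Slate: 190123920.000; Red: 86876657.000; Cyan: 114664229.000; Teal: 342122530.000; Olive: 7141973.000; Blue: 214885805.000; Violet: 11031754.000; Green: 190269396.000; Magenta: 389106689.000.
Minimum at Olive.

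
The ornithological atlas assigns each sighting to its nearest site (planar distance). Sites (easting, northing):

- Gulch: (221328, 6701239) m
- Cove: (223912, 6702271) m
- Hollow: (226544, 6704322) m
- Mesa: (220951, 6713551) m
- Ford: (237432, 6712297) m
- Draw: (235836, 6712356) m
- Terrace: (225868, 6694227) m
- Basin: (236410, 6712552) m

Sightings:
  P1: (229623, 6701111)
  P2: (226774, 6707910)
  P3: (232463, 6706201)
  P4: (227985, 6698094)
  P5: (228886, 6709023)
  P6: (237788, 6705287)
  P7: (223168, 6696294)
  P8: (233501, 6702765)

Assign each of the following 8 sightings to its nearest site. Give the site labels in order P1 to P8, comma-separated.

Hollow, Hollow, Hollow, Terrace, Hollow, Ford, Terrace, Hollow

P1 → Hollow (d²=19790762.00)
P2 → Hollow (d²=12926644.00)
P3 → Hollow (d²=38565202.00)
P4 → Terrace (d²=19435378.00)
P5 → Hollow (d²=27584365.00)
P6 → Ford (d²=49266836.00)
P7 → Terrace (d²=11562489.00)
P8 → Hollow (d²=50824098.00)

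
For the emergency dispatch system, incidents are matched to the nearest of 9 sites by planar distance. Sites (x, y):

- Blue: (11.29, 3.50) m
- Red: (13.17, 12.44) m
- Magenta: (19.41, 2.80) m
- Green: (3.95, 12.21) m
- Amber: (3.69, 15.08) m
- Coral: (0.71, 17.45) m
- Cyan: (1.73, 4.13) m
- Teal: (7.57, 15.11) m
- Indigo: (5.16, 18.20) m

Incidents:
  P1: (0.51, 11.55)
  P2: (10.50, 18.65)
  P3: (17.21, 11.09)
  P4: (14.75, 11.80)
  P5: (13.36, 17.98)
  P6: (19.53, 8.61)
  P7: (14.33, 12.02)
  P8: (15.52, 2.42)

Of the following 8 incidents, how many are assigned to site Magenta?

2

P1 → Green
P2 → Teal
P3 → Red
P4 → Red
P5 → Red
P6 → Magenta
P7 → Red
P8 → Magenta
2 of the 8 go to Magenta.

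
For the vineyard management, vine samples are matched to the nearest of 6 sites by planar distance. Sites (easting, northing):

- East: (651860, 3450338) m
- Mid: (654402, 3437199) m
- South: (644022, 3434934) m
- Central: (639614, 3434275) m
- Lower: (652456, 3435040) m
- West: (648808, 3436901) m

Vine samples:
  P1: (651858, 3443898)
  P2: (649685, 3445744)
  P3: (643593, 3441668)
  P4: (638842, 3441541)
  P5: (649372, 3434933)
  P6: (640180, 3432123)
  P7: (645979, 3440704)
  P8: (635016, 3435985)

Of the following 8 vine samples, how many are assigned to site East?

2

P1 → East
P2 → East
P3 → South
P4 → Central
P5 → West
P6 → Central
P7 → West
P8 → Central
2 of the 8 go to East.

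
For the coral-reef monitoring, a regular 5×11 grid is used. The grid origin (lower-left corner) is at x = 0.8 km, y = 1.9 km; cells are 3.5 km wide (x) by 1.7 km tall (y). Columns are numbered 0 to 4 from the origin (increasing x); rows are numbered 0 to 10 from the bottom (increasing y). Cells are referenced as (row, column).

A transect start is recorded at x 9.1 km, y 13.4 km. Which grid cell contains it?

Column index: ⌊(9.1 − 0.8) / 3.5⌋ = ⌊2.371⌋ = 2
Row offset from origin: ⌊(13.4 − 1.9) / 1.7⌋ = ⌊6.765⌋ = 6 → row 6

(6, 2)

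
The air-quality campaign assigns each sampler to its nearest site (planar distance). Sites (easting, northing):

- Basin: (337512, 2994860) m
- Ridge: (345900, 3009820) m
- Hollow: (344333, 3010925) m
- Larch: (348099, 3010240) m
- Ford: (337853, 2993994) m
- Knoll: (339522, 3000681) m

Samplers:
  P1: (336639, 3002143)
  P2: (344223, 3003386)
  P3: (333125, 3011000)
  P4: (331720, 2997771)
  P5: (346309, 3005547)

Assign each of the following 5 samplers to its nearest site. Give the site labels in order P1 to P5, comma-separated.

Knoll, Knoll, Hollow, Basin, Ridge

P1 → Knoll (d²=10449133.00)
P2 → Knoll (d²=29416426.00)
P3 → Hollow (d²=125624889.00)
P4 → Basin (d²=42021185.00)
P5 → Ridge (d²=18425810.00)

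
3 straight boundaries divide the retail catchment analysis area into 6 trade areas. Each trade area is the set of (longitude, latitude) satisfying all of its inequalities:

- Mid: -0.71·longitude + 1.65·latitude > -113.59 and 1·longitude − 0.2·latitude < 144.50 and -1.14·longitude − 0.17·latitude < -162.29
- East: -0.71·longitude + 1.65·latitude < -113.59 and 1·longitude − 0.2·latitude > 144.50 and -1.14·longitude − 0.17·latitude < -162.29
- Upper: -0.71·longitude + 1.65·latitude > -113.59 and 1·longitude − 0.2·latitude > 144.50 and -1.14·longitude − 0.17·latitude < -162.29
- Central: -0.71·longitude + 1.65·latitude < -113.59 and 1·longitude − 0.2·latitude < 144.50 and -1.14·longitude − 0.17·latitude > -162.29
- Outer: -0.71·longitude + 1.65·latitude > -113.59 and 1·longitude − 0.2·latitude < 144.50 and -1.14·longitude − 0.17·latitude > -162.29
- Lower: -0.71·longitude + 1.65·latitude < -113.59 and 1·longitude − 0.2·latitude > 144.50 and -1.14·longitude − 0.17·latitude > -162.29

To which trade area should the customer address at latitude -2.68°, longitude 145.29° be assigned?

Upper

-0.71·145.29 + 1.65·-2.68 = -107.578, which is > -113.59
1·145.29 − 0.2·-2.68 = 145.826, which is > 144.50
-1.14·145.29 − 0.17·-2.68 = -165.175, which is < -162.29
This sign pattern matches Upper.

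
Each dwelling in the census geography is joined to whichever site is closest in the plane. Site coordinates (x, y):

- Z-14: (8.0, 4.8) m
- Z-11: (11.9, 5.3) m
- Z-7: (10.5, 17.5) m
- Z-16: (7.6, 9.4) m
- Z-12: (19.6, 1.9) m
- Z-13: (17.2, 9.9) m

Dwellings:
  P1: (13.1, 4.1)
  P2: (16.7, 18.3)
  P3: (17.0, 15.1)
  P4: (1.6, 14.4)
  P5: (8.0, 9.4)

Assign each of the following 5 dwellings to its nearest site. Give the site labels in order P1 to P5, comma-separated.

Z-11, Z-7, Z-13, Z-16, Z-16

P1 → Z-11 (d²=2.88)
P2 → Z-7 (d²=39.08)
P3 → Z-13 (d²=27.08)
P4 → Z-16 (d²=61.00)
P5 → Z-16 (d²=0.16)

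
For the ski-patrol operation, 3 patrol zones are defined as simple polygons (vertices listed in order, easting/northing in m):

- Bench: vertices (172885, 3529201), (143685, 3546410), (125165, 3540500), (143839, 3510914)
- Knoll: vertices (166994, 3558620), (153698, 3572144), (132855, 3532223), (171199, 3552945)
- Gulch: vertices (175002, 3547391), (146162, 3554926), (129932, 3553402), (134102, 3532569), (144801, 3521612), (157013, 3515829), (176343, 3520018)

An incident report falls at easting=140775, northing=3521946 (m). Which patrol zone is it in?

Bench

Cast a ray rightward from (140775, 3521946). For each polygon, the edges (by vertex number in listed order) whose endpoints lie on opposite sides of northing = 3521946, where each meets that height, and whether that is right or left of the point:
Bench: 3–4 at easting≈136875.9 (left), 4–1 at easting≈161361.6 (right) → 1 crossing.
Knoll: no edge straddles that height → 0 crossings.
Gulch: 4–5 at easting≈144474.9 (right), 7–1 at easting≈176248.5 (right) → 2 crossings.
Only Bench has an odd count, so the point is inside Bench.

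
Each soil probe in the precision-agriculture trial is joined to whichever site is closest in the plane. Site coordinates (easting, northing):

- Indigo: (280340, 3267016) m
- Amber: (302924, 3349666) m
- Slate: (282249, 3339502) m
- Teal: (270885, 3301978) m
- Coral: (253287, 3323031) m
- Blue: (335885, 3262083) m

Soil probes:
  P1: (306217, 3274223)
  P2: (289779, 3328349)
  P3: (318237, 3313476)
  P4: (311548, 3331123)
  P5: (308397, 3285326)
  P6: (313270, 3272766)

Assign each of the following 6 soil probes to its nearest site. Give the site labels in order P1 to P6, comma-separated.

P1 → Indigo (d²=721559978.00)
P2 → Slate (d²=181090309.00)
P3 → Amber (d²=1544204069.00)
P4 → Amber (d²=418216225.00)
P5 → Indigo (d²=1122451349.00)
P6 → Blue (d²=625564714.00)

Indigo, Slate, Amber, Amber, Indigo, Blue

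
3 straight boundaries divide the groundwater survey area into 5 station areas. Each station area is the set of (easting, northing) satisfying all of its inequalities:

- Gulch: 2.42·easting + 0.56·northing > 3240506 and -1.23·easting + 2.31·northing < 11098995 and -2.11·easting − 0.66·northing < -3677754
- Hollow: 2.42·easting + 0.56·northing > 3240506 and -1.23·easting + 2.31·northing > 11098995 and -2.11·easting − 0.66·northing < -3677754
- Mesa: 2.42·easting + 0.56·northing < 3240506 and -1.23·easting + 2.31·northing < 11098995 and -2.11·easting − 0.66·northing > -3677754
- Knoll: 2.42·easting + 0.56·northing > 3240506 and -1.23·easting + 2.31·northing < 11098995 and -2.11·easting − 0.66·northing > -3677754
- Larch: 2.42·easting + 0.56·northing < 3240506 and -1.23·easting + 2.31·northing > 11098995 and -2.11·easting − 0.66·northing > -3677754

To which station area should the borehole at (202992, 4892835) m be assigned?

Mesa

2.42·202992 + 0.56·4892835 = 3231228.240, which is < 3240506
-1.23·202992 + 2.31·4892835 = 11052768.690, which is < 11098995
-2.11·202992 − 0.66·4892835 = -3657584.220, which is > -3677754
This sign pattern matches Mesa.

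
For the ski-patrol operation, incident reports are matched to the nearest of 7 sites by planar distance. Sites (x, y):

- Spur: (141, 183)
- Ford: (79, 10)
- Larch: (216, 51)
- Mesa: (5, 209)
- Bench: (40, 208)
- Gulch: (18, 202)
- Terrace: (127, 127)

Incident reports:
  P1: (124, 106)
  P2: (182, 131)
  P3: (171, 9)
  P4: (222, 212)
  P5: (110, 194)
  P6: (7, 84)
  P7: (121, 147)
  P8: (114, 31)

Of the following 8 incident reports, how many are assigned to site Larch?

P1 → Terrace
P2 → Terrace
P3 → Larch
P4 → Spur
P5 → Spur
P6 → Ford
P7 → Terrace
P8 → Ford
1 of the 8 goes to Larch.

1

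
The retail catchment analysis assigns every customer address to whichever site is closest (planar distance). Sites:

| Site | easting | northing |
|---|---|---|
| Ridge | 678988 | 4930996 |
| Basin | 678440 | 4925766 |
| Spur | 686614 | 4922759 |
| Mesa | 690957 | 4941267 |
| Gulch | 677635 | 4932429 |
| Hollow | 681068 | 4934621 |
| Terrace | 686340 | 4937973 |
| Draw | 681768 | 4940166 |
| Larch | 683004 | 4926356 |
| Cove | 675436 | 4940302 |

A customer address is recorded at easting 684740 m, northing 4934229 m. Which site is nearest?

Hollow

Squared distances to each site:
Ridge: 43537793.000; Basin: 111312369.000; Spur: 135072776.000; Mesa: 88184533.000; Gulch: 53721025.000; Hollow: 13637248.000; Terrace: 16577536.000; Draw: 44080753.000; Larch: 64997825.000; Cove: 123445745.000.
Minimum at Hollow.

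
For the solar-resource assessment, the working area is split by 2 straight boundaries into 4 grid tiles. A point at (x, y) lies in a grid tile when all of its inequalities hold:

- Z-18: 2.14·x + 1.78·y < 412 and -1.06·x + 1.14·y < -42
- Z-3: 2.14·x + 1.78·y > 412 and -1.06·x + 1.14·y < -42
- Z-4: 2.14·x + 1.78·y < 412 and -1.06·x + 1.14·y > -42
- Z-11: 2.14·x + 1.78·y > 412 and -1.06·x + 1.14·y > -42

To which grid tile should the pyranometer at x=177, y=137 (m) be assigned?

2.14·177 + 1.78·137 = 622.640, which is > 412
-1.06·177 + 1.14·137 = -31.440, which is > -42
This sign pattern matches Z-11.

Z-11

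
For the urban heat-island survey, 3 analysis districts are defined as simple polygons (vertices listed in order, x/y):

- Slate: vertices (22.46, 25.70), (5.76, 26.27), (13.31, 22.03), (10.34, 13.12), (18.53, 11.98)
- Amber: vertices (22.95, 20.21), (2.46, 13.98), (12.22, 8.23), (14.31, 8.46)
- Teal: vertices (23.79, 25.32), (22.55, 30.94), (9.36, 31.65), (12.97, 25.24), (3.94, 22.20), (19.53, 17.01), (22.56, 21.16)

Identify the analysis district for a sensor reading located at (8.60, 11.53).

Amber

Cast a ray rightward from (8.60, 11.53). For each polygon, the edges (by vertex number in listed order) whose endpoints lie on opposite sides of y = 11.53, where each meets that height, and whether that is right or left of the point:
Slate: no edge straddles that height → 0 crossings.
Amber: 2–3 at x≈6.619 (left), 4–1 at x≈16.567 (right) → 1 crossing.
Teal: no edge straddles that height → 0 crossings.
Only Amber has an odd count, so the point is inside Amber.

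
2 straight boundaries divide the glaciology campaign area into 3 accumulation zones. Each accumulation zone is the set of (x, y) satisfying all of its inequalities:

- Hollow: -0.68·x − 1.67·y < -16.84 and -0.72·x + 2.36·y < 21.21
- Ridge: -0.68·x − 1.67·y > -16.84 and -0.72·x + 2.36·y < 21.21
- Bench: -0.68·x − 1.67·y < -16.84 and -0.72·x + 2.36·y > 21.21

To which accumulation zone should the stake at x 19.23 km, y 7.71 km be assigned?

-0.68·19.23 − 1.67·7.71 = -25.952, which is < -16.84
-0.72·19.23 + 2.36·7.71 = 4.350, which is < 21.21
This sign pattern matches Hollow.

Hollow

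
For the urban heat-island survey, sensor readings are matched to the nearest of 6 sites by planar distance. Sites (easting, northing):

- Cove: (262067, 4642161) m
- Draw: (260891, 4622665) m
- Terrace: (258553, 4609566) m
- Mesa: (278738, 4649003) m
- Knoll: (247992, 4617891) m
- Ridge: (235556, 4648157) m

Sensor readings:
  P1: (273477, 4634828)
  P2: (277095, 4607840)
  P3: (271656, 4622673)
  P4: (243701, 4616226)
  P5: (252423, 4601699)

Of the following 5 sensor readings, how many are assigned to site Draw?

P1 → Cove
P2 → Terrace
P3 → Draw
P4 → Knoll
P5 → Terrace
1 of the 5 goes to Draw.

1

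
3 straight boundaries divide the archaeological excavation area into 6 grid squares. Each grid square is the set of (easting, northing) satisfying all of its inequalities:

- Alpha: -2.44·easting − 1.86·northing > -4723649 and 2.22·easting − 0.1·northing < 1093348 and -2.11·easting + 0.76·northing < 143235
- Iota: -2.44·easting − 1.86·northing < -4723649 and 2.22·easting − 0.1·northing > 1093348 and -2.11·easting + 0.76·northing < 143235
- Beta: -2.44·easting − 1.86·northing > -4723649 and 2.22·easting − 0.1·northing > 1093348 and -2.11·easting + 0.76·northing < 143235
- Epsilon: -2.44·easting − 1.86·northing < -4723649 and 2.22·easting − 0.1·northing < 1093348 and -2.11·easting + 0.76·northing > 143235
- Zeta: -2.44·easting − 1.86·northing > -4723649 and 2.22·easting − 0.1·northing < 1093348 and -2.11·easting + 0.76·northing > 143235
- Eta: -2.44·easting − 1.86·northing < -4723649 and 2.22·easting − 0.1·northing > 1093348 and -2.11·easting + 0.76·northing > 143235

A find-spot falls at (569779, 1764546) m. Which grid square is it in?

-2.44·569779 − 1.86·1764546 = -4672316.320, which is > -4723649
2.22·569779 − 0.1·1764546 = 1088454.780, which is < 1093348
-2.11·569779 + 0.76·1764546 = 138821.270, which is < 143235
This sign pattern matches Alpha.

Alpha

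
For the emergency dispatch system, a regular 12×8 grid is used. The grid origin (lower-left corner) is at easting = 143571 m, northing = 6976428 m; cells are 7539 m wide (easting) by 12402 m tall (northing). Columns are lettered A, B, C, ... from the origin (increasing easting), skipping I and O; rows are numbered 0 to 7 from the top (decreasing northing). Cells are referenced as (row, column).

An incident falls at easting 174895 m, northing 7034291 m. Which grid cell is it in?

Column index: ⌊(174895 − 143571) / 7539⌋ = ⌊4.155⌋ = 4 → column E
Row offset from origin: ⌊(7034291 − 6976428) / 12402⌋ = ⌊4.666⌋ = 4 → row 3 (counted from top)

(3, E)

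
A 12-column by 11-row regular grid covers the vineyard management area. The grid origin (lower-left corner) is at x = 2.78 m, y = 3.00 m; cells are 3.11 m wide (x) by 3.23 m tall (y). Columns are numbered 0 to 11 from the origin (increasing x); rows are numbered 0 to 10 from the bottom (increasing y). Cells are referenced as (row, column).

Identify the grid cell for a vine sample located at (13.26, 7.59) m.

Column index: ⌊(13.26 − 2.78) / 3.11⌋ = ⌊3.370⌋ = 3
Row offset from origin: ⌊(7.59 − 3.00) / 3.23⌋ = ⌊1.421⌋ = 1 → row 1

(1, 3)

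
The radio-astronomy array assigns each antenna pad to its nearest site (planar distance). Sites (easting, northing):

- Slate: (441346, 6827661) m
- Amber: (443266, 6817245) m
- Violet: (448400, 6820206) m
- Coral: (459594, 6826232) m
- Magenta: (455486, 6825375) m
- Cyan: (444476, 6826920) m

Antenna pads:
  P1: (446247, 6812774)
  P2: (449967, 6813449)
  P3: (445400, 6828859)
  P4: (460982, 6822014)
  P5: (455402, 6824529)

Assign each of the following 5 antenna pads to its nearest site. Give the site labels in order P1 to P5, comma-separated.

Amber, Violet, Cyan, Coral, Magenta

P1 → Amber (d²=28876202.00)
P2 → Violet (d²=48112538.00)
P3 → Cyan (d²=4613497.00)
P4 → Coral (d²=19718068.00)
P5 → Magenta (d²=722772.00)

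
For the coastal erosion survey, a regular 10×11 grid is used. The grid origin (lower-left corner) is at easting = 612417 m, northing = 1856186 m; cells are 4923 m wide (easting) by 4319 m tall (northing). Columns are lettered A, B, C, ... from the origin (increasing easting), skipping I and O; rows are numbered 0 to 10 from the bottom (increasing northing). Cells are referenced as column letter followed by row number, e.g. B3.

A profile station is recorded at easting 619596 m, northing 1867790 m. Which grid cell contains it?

Column index: ⌊(619596 − 612417) / 4923⌋ = ⌊1.458⌋ = 1 → column B
Row offset from origin: ⌊(1867790 − 1856186) / 4319⌋ = ⌊2.687⌋ = 2 → row 2

B2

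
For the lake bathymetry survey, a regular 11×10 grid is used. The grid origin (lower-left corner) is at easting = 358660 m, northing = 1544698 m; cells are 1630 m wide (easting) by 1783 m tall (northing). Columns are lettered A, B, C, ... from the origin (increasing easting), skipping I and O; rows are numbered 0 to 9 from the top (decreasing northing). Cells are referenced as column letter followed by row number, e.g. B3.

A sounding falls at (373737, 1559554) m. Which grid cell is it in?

K1

Column index: ⌊(373737 − 358660) / 1630⌋ = ⌊9.250⌋ = 9 → column K
Row offset from origin: ⌊(1559554 − 1544698) / 1783⌋ = ⌊8.332⌋ = 8 → row 1 (counted from top)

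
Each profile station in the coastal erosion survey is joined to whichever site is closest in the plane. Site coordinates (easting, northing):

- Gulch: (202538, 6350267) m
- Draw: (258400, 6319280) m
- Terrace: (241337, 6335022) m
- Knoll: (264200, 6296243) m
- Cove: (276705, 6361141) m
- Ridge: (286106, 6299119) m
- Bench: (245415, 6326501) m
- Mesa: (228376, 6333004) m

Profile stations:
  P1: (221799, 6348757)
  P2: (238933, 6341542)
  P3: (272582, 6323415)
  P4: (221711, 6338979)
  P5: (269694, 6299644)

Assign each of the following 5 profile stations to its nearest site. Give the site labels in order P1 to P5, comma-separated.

Mesa, Terrace, Draw, Mesa, Knoll

P1 → Mesa (d²=291413938.00)
P2 → Terrace (d²=48289616.00)
P3 → Draw (d²=218227349.00)
P4 → Mesa (d²=80122850.00)
P5 → Knoll (d²=41750837.00)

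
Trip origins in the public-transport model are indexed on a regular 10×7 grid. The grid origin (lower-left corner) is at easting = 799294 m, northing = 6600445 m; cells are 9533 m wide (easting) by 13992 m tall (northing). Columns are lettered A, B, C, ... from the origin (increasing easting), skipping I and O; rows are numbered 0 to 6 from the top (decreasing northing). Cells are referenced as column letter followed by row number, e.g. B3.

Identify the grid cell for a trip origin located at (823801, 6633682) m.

C4

Column index: ⌊(823801 − 799294) / 9533⌋ = ⌊2.571⌋ = 2 → column C
Row offset from origin: ⌊(6633682 − 6600445) / 13992⌋ = ⌊2.375⌋ = 2 → row 4 (counted from top)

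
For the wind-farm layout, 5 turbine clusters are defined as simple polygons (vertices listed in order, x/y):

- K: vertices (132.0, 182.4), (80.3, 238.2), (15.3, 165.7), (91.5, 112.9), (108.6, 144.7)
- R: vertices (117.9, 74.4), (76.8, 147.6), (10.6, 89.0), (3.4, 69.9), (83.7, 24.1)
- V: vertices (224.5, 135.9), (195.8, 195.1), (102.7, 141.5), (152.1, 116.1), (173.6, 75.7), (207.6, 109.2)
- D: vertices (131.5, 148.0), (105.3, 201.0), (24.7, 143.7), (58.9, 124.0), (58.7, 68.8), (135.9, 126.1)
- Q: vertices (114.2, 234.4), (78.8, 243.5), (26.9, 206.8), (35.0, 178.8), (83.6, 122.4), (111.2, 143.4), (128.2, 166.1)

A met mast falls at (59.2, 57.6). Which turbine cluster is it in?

Cast a ray rightward from (59.2, 57.6). For each polygon, the edges (by vertex number in listed order) whose endpoints lie on opposite sides of y = 57.6, where each meets that height, and whether that is right or left of the point:
K: no edge straddles that height → 0 crossings.
R: 4–5 at x≈24.97 (left), 5–1 at x≈106.48 (right) → 1 crossing.
V: no edge straddles that height → 0 crossings.
D: no edge straddles that height → 0 crossings.
Q: no edge straddles that height → 0 crossings.
Only R has an odd count, so the point is inside R.

R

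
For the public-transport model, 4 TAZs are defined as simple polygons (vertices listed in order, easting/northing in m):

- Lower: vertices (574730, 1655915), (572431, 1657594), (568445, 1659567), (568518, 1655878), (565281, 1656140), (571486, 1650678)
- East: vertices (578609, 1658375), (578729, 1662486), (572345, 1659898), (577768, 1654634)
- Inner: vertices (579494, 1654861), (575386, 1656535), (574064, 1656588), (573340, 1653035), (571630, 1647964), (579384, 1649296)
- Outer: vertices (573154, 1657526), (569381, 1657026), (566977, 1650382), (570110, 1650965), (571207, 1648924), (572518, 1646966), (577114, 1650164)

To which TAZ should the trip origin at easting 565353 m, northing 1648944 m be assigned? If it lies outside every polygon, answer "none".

none

Cast a ray rightward from (565353, 1648944). For each polygon, the edges (by vertex number in listed order) whose endpoints lie on opposite sides of northing = 1648944, where each meets that height, and whether that is right or left of the point:
Lower: no edge straddles that height → 0 crossings.
East: no edge straddles that height → 0 crossings.
Inner: 4–5 at easting≈571960.5 (right), 5–6 at easting≈577334.9 (right) → 2 crossings.
Outer: 4–5 at easting≈571196.3 (right), 6–7 at easting≈575360.7 (right) → 2 crossings.
All counts are even, so the point lies outside every listed polygon.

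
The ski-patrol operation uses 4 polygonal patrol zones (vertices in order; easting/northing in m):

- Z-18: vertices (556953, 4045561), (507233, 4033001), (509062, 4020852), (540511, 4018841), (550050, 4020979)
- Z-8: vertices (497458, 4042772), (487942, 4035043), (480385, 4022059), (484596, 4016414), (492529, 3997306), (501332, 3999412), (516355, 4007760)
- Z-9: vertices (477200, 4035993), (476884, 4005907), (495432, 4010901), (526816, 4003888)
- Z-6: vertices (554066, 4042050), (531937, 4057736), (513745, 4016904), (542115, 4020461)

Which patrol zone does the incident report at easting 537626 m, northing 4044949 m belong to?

Z-6

Cast a ray rightward from (537626, 4044949). For each polygon, the edges (by vertex number in listed order) whose endpoints lie on opposite sides of northing = 4044949, where each meets that height, and whether that is right or left of the point:
Z-18: 1–2 at easting≈554530.3 (right), 5–1 at easting≈556781.1 (right) → 2 crossings.
Z-8: no edge straddles that height → 0 crossings.
Z-9: no edge straddles that height → 0 crossings.
Z-6: 1–2 at easting≈549976.2 (right), 2–3 at easting≈526240.0 (left) → 1 crossing.
Only Z-6 has an odd count, so the point is inside Z-6.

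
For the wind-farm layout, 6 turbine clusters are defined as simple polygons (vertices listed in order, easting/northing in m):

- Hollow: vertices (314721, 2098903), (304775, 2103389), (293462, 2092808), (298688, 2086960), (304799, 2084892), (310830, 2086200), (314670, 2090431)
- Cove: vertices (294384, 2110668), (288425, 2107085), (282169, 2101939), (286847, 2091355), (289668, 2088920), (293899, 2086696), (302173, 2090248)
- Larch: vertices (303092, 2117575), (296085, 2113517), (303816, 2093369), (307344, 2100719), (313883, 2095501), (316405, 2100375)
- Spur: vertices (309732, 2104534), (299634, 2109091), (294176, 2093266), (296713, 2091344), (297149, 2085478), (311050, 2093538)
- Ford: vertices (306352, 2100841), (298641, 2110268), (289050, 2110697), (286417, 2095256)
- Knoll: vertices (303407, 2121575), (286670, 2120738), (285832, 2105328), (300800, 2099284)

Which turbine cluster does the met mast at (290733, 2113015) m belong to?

Cast a ray rightward from (290733, 2113015). For each polygon, the edges (by vertex number in listed order) whose endpoints lie on opposite sides of northing = 2113015, where each meets that height, and whether that is right or left of the point:
Hollow: no edge straddles that height → 0 crossings.
Cove: no edge straddles that height → 0 crossings.
Larch: 2–3 at easting≈296277.6 (right), 6–1 at easting≈306621.5 (right) → 2 crossings.
Spur: no edge straddles that height → 0 crossings.
Ford: no edge straddles that height → 0 crossings.
Knoll: 2–3 at easting≈286250.0 (left), 4–1 at easting≈302405.9 (right) → 1 crossing.
Only Knoll has an odd count, so the point is inside Knoll.

Knoll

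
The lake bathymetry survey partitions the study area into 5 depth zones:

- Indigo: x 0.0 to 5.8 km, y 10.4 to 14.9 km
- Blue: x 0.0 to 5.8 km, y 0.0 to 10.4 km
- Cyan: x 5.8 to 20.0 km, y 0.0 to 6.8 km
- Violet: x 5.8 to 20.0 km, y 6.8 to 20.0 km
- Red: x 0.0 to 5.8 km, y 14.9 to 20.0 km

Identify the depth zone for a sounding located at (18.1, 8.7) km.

Violet

The point has x = 18.1 and y = 8.7.
Only Violet satisfies 5.8 ≤ x ≤ 20.0 and 6.8 ≤ y ≤ 20.0.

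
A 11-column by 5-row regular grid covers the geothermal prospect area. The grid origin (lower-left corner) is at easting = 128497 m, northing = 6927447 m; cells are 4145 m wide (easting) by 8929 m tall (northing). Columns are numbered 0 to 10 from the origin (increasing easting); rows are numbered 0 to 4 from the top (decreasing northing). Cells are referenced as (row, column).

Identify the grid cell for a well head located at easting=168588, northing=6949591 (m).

(2, 9)

Column index: ⌊(168588 − 128497) / 4145⌋ = ⌊9.672⌋ = 9
Row offset from origin: ⌊(6949591 − 6927447) / 8929⌋ = ⌊2.480⌋ = 2 → row 2 (counted from top)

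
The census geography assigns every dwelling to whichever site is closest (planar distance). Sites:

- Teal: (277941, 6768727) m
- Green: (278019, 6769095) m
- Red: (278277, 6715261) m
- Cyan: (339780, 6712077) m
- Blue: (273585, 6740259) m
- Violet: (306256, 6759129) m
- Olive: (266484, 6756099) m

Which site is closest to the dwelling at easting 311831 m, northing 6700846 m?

Squared distances to each site:
Teal: 5756362261.000; Green: 5801177345.000; Red: 1333663141.000; Cyan: 907281962.000; Blue: 3016141085.000; Violet: 3427988714.000; Olive: 5109244418.000.
Minimum at Cyan.

Cyan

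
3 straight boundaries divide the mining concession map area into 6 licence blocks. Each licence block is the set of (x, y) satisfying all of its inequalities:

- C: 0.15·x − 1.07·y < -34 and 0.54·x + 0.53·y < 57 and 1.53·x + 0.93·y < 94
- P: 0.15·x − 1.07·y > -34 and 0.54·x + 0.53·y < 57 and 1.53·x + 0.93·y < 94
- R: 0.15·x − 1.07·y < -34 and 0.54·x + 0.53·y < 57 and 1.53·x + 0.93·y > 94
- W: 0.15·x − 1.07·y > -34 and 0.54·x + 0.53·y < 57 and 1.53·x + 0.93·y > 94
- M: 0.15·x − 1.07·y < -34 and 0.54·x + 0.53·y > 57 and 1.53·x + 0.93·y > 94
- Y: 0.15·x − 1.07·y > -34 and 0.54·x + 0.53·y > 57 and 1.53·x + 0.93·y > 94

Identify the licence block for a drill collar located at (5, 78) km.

0.15·5 − 1.07·78 = -82.710, which is < -34
0.54·5 + 0.53·78 = 44.040, which is < 57
1.53·5 + 0.93·78 = 80.190, which is < 94
This sign pattern matches C.

C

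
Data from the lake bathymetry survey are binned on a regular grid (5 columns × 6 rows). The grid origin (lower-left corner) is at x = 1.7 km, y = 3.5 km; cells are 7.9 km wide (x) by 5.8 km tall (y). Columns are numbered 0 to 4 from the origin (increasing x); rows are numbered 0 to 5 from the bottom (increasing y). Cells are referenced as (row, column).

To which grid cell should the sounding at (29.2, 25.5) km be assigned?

(3, 3)

Column index: ⌊(29.2 − 1.7) / 7.9⌋ = ⌊3.481⌋ = 3
Row offset from origin: ⌊(25.5 − 3.5) / 5.8⌋ = ⌊3.793⌋ = 3 → row 3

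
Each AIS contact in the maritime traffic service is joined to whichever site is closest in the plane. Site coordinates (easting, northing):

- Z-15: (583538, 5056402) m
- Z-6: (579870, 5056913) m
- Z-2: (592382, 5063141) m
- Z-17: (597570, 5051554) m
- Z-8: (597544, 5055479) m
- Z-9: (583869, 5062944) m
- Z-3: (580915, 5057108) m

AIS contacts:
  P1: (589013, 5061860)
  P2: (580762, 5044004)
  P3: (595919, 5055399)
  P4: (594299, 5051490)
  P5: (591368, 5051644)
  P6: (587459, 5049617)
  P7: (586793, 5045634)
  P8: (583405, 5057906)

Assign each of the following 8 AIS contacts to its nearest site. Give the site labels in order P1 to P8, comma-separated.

P1 → Z-2 (d²=12991122.00)
P2 → Z-15 (d²=161416580.00)
P3 → Z-8 (d²=2647025.00)
P4 → Z-17 (d²=10703537.00)
P5 → Z-17 (d²=38472904.00)
P6 → Z-15 (d²=61410466.00)
P7 → Z-15 (d²=126544849.00)
P8 → Z-15 (d²=2279705.00)

Z-2, Z-15, Z-8, Z-17, Z-17, Z-15, Z-15, Z-15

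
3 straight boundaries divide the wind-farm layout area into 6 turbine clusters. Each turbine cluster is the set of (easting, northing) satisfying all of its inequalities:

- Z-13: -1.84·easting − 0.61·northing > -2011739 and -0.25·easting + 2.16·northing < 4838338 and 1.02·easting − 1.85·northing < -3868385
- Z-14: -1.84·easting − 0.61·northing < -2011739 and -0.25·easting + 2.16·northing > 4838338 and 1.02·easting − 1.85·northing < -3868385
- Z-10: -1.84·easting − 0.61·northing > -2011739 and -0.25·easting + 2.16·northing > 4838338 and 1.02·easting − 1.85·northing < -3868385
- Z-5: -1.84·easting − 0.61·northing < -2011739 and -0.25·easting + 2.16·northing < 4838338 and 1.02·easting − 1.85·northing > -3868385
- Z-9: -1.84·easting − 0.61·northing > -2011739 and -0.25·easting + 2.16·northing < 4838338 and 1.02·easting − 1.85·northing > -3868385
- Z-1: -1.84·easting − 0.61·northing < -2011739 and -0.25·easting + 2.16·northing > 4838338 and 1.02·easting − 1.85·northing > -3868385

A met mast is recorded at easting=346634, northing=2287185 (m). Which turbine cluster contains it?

Z-14

-1.84·346634 − 0.61·2287185 = -2032989.410, which is < -2011739
-0.25·346634 + 2.16·2287185 = 4853661.100, which is > 4838338
1.02·346634 − 1.85·2287185 = -3877725.570, which is < -3868385
This sign pattern matches Z-14.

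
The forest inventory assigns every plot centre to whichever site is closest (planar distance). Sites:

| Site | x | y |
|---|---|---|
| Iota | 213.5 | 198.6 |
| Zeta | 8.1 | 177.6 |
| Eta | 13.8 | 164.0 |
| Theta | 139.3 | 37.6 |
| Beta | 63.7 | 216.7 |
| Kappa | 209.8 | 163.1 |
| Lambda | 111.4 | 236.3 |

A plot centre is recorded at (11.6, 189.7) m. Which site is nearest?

Zeta

Squared distances to each site:
Iota: 40842.820; Zeta: 158.660; Eta: 665.330; Theta: 39441.700; Beta: 3443.410; Kappa: 39990.800; Lambda: 12131.600.
Minimum at Zeta.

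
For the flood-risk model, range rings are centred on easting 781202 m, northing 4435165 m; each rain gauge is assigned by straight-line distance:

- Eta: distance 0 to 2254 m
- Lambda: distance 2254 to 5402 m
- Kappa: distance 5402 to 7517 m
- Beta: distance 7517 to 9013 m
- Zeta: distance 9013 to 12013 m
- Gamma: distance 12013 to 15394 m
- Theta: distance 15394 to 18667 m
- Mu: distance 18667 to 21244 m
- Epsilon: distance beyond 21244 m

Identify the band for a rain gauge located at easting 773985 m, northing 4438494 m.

Distance = √((773985−781202)² + (4438494−4435165)²) = √(52085089.000 + 11082241.000) = 7947.788 m.
7517 ≤ 7947.788 < 9013 → Beta.

Beta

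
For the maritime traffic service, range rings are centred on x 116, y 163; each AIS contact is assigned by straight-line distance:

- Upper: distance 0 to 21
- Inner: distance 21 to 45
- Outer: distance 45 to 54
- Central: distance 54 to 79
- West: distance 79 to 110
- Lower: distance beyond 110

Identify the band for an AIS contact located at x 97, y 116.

Distance = √((97−116)² + (116−163)²) = √(361.000 + 2209.000) = 50.695.
45 ≤ 50.695 < 54 → Outer.

Outer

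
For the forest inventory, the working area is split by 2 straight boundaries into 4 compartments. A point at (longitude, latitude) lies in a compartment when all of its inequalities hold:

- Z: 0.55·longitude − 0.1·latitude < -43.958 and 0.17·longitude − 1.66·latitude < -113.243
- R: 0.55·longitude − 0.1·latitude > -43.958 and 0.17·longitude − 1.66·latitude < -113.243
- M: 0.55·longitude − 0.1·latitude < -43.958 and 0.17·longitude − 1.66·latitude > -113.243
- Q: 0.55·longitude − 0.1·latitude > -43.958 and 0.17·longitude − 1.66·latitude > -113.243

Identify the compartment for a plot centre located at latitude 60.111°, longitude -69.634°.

M

0.55·-69.634 − 0.1·60.111 = -44.310, which is < -43.958
0.17·-69.634 − 1.66·60.111 = -111.622, which is > -113.243
This sign pattern matches M.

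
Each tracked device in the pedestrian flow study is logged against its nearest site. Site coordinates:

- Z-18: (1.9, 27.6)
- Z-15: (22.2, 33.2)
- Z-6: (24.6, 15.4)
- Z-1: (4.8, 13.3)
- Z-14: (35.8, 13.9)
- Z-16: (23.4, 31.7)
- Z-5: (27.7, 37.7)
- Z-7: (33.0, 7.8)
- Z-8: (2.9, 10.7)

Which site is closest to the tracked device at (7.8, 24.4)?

Squared distances to each site:
Z-18: 45.050; Z-15: 284.800; Z-6: 363.240; Z-1: 132.210; Z-14: 894.250; Z-16: 296.650; Z-5: 572.900; Z-7: 910.600; Z-8: 211.700.
Minimum at Z-18.

Z-18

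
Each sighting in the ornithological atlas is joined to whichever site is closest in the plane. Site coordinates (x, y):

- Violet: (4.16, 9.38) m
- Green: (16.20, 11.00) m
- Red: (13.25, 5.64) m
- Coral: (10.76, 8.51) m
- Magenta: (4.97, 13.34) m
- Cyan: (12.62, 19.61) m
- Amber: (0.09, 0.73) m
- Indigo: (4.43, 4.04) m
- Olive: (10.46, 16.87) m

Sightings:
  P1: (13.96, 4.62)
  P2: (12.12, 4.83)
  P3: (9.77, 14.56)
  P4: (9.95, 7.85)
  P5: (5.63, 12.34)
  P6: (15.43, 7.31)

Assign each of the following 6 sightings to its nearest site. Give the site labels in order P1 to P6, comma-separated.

Red, Red, Olive, Coral, Magenta, Red

P1 → Red (d²=1.54)
P2 → Red (d²=1.93)
P3 → Olive (d²=5.81)
P4 → Coral (d²=1.09)
P5 → Magenta (d²=1.44)
P6 → Red (d²=7.54)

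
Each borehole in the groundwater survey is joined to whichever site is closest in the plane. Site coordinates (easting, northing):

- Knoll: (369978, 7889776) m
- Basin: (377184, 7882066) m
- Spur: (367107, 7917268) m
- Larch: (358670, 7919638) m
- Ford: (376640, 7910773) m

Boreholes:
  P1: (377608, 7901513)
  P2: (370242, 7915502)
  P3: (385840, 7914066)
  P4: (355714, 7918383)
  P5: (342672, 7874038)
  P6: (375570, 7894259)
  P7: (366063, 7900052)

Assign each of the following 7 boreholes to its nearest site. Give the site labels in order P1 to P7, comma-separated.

P1 → Ford (d²=86684624.00)
P2 → Spur (d²=12946981.00)
P3 → Ford (d²=95483849.00)
P4 → Larch (d²=10312961.00)
P5 → Knoll (d²=993302280.00)
P6 → Knoll (d²=51367753.00)
P7 → Knoll (d²=120923401.00)

Ford, Spur, Ford, Larch, Knoll, Knoll, Knoll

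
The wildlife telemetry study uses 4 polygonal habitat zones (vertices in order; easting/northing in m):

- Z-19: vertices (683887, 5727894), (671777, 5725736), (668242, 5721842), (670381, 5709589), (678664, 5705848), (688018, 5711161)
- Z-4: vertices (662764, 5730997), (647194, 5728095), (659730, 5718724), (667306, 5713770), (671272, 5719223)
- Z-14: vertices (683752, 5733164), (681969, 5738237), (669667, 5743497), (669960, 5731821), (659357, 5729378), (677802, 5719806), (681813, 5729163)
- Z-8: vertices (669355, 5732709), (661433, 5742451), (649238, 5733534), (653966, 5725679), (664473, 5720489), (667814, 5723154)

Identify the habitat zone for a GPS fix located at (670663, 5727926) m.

Cast a ray rightward from (670663, 5727926). For each polygon, the edges (by vertex number in listed order) whose endpoints lie on opposite sides of northing = 5727926, where each meets that height, and whether that is right or left of the point:
Z-19: no edge straddles that height → 0 crossings.
Z-4: 2–3 at easting≈647420.1 (left), 5–1 at easting≈664983.1 (left) → 0 crossings.
Z-14: 5–6 at easting≈662155.0 (left), 6–7 at easting≈681282.7 (right) → 1 crossing.
Z-8: 3–4 at easting≈652613.5 (left), 6–1 at easting≈668583.6 (left) → 0 crossings.
Only Z-14 has an odd count, so the point is inside Z-14.

Z-14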